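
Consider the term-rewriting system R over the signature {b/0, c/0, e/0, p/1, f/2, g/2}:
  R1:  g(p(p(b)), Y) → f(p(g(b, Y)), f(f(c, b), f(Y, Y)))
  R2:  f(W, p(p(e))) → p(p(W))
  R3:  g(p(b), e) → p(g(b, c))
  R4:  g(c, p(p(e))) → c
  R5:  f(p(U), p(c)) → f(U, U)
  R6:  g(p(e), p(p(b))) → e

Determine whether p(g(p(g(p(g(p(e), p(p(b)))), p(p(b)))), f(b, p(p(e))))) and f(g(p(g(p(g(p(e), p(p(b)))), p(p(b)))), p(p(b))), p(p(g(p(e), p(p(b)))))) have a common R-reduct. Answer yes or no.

no — NF(t₁) = p(e), NF(t₂) = p(p(e))

Reduce t₁ = p(g(p(g(p(g(p(e), p(p(b)))), p(p(b)))), f(b, p(p(e))))):
1. p(g(p(g(p(g(p(e), p(p(b)))), p(p(b)))), f(b, p(p(e)))))  →  p(g(p(g(p(e), p(p(b)))), f(b, p(p(e)))))   [R6 at 1.1.1.1.1]
2. p(g(p(g(p(e), p(p(b)))), f(b, p(p(e)))))  →  p(g(p(e), f(b, p(p(e)))))   [R6 at 1.1.1]
3. p(g(p(e), f(b, p(p(e)))))  →  p(g(p(e), p(p(b))))   [R2 at 1.2]
4. p(g(p(e), p(p(b))))  →  p(e)   [R6 at 1]

Reduce t₂ = f(g(p(g(p(g(p(e), p(p(b)))), p(p(b)))), p(p(b))), p(p(g(p(e), p(p(b)))))):
1. f(g(p(g(p(g(p(e), p(p(b)))), p(p(b)))), p(p(b))), p(p(g(p(e), p(p(b))))))  →  f(g(p(g(p(e), p(p(b)))), p(p(b))), p(p(g(p(e), p(p(b))))))   [R6 at 1.1.1.1.1]
2. f(g(p(g(p(e), p(p(b)))), p(p(b))), p(p(g(p(e), p(p(b))))))  →  f(g(p(e), p(p(b))), p(p(g(p(e), p(p(b))))))   [R6 at 1.1.1]
3. f(g(p(e), p(p(b))), p(p(g(p(e), p(p(b))))))  →  f(e, p(p(g(p(e), p(p(b))))))   [R6 at 1]
4. f(e, p(p(g(p(e), p(p(b))))))  →  f(e, p(p(e)))   [R6 at 2.1.1]
5. f(e, p(p(e)))  →  p(p(e))   [R2 at ε]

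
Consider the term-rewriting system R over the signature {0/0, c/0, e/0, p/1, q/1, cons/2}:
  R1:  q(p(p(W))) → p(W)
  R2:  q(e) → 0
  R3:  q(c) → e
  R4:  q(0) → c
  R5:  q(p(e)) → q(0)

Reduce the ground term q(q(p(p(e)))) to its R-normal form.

c

1. q(q(p(p(e))))  →  q(p(e))   [R1 at 1]
2. q(p(e))  →  q(0)   [R5 at ε]
3. q(0)  →  c   [R4 at ε]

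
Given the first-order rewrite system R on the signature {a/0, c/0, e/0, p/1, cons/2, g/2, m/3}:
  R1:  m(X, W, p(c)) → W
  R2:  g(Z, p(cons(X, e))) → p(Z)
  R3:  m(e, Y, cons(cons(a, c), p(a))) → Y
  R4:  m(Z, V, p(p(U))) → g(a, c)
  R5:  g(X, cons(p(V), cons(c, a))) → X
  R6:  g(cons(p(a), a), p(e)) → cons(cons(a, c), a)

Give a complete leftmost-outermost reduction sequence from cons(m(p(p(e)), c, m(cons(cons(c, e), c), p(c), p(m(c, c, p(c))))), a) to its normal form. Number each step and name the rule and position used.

1. cons(m(p(p(e)), c, m(cons(cons(c, e), c), p(c), p(m(c, c, p(c))))), a)  →  cons(m(p(p(e)), c, m(cons(cons(c, e), c), p(c), p(c))), a)   [R1 at 1.3.3.1]
2. cons(m(p(p(e)), c, m(cons(cons(c, e), c), p(c), p(c))), a)  →  cons(m(p(p(e)), c, p(c)), a)   [R1 at 1.3]
3. cons(m(p(p(e)), c, p(c)), a)  →  cons(c, a)   [R1 at 1]

cons(c, a)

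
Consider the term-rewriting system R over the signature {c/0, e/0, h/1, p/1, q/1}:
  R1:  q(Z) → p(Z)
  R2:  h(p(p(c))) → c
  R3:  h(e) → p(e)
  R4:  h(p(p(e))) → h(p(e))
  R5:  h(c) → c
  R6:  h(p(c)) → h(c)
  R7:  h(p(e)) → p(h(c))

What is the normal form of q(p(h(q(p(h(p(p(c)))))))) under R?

p(p(c))

1. q(p(h(q(p(h(p(p(c))))))))  →  p(p(h(q(p(h(p(p(c))))))))   [R1 at ε]
2. p(p(h(q(p(h(p(p(c))))))))  →  p(p(h(p(p(h(p(p(c))))))))   [R1 at 1.1.1]
3. p(p(h(p(p(h(p(p(c))))))))  →  p(p(h(p(p(c)))))   [R2 at 1.1.1.1.1]
4. p(p(h(p(p(c)))))  →  p(p(c))   [R2 at 1.1]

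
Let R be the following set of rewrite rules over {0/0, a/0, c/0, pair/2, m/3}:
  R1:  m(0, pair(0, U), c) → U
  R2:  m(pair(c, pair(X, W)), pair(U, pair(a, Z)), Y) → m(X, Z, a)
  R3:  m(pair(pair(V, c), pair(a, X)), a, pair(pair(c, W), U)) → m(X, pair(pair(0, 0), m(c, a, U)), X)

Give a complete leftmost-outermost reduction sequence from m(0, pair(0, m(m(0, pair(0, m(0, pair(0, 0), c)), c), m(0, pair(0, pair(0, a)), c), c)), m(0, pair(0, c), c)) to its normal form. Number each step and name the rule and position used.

a

1. m(0, pair(0, m(m(0, pair(0, m(0, pair(0, 0), c)), c), m(0, pair(0, pair(0, a)), c), c)), m(0, pair(0, c), c))  →  m(0, pair(0, m(m(0, pair(0, 0), c), m(0, pair(0, pair(0, a)), c), c)), m(0, pair(0, c), c))   [R1 at 2.2.1]
2. m(0, pair(0, m(m(0, pair(0, 0), c), m(0, pair(0, pair(0, a)), c), c)), m(0, pair(0, c), c))  →  m(0, pair(0, m(0, m(0, pair(0, pair(0, a)), c), c)), m(0, pair(0, c), c))   [R1 at 2.2.1]
3. m(0, pair(0, m(0, m(0, pair(0, pair(0, a)), c), c)), m(0, pair(0, c), c))  →  m(0, pair(0, m(0, pair(0, a), c)), m(0, pair(0, c), c))   [R1 at 2.2.2]
4. m(0, pair(0, m(0, pair(0, a), c)), m(0, pair(0, c), c))  →  m(0, pair(0, a), m(0, pair(0, c), c))   [R1 at 2.2]
5. m(0, pair(0, a), m(0, pair(0, c), c))  →  m(0, pair(0, a), c)   [R1 at 3]
6. m(0, pair(0, a), c)  →  a   [R1 at ε]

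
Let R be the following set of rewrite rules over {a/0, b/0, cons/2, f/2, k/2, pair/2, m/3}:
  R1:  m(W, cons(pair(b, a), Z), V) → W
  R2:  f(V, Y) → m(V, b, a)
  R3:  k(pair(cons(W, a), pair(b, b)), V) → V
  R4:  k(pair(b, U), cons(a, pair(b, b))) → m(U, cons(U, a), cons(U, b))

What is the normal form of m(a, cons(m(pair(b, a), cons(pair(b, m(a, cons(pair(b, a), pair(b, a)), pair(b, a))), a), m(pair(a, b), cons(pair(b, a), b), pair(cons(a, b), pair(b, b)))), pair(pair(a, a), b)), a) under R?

1. m(a, cons(m(pair(b, a), cons(pair(b, m(a, cons(pair(b, a), pair(b, a)), pair(b, a))), a), m(pair(a, b), cons(pair(b, a), b), pair(cons(a, b), pair(b, b)))), pair(pair(a, a), b)), a)  →  m(a, cons(m(pair(b, a), cons(pair(b, a), a), m(pair(a, b), cons(pair(b, a), b), pair(cons(a, b), pair(b, b)))), pair(pair(a, a), b)), a)   [R1 at 2.1.2.1.2]
2. m(a, cons(m(pair(b, a), cons(pair(b, a), a), m(pair(a, b), cons(pair(b, a), b), pair(cons(a, b), pair(b, b)))), pair(pair(a, a), b)), a)  →  m(a, cons(pair(b, a), pair(pair(a, a), b)), a)   [R1 at 2.1]
3. m(a, cons(pair(b, a), pair(pair(a, a), b)), a)  →  a   [R1 at ε]

a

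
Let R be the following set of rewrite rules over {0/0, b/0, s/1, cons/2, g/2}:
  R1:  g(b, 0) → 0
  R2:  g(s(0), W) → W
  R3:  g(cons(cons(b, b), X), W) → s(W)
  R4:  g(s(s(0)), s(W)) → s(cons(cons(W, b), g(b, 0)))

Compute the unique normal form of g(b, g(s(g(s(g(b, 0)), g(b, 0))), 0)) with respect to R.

0

1. g(b, g(s(g(s(g(b, 0)), g(b, 0))), 0))  →  g(b, g(s(g(s(0), g(b, 0))), 0))   [R1 at 2.1.1.1.1]
2. g(b, g(s(g(s(0), g(b, 0))), 0))  →  g(b, g(s(g(b, 0)), 0))   [R2 at 2.1.1]
3. g(b, g(s(g(b, 0)), 0))  →  g(b, g(s(0), 0))   [R1 at 2.1.1]
4. g(b, g(s(0), 0))  →  g(b, 0)   [R2 at 2]
5. g(b, 0)  →  0   [R1 at ε]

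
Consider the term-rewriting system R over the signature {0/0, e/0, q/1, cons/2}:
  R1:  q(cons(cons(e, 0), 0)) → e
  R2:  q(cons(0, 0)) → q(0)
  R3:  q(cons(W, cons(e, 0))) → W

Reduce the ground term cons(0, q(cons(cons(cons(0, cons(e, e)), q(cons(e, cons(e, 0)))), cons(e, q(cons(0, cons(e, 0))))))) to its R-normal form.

1. cons(0, q(cons(cons(cons(0, cons(e, e)), q(cons(e, cons(e, 0)))), cons(e, q(cons(0, cons(e, 0)))))))  →  cons(0, q(cons(cons(cons(0, cons(e, e)), e), cons(e, q(cons(0, cons(e, 0)))))))   [R3 at 2.1.1.2]
2. cons(0, q(cons(cons(cons(0, cons(e, e)), e), cons(e, q(cons(0, cons(e, 0)))))))  →  cons(0, q(cons(cons(cons(0, cons(e, e)), e), cons(e, 0))))   [R3 at 2.1.2.2]
3. cons(0, q(cons(cons(cons(0, cons(e, e)), e), cons(e, 0))))  →  cons(0, cons(cons(0, cons(e, e)), e))   [R3 at 2]

cons(0, cons(cons(0, cons(e, e)), e))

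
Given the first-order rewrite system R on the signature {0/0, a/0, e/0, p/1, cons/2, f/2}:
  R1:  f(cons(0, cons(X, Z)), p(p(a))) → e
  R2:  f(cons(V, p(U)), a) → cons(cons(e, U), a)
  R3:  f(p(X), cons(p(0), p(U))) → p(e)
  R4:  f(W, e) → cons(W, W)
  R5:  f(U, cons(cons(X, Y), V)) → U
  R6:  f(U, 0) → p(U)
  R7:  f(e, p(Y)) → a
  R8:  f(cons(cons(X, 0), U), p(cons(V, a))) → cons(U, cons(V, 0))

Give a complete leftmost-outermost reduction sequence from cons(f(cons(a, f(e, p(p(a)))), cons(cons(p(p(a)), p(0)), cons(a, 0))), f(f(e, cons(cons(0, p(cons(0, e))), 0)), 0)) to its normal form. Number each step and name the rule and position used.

cons(cons(a, a), p(e))

1. cons(f(cons(a, f(e, p(p(a)))), cons(cons(p(p(a)), p(0)), cons(a, 0))), f(f(e, cons(cons(0, p(cons(0, e))), 0)), 0))  →  cons(cons(a, f(e, p(p(a)))), f(f(e, cons(cons(0, p(cons(0, e))), 0)), 0))   [R5 at 1]
2. cons(cons(a, f(e, p(p(a)))), f(f(e, cons(cons(0, p(cons(0, e))), 0)), 0))  →  cons(cons(a, a), f(f(e, cons(cons(0, p(cons(0, e))), 0)), 0))   [R7 at 1.2]
3. cons(cons(a, a), f(f(e, cons(cons(0, p(cons(0, e))), 0)), 0))  →  cons(cons(a, a), p(f(e, cons(cons(0, p(cons(0, e))), 0))))   [R6 at 2]
4. cons(cons(a, a), p(f(e, cons(cons(0, p(cons(0, e))), 0))))  →  cons(cons(a, a), p(e))   [R5 at 2.1]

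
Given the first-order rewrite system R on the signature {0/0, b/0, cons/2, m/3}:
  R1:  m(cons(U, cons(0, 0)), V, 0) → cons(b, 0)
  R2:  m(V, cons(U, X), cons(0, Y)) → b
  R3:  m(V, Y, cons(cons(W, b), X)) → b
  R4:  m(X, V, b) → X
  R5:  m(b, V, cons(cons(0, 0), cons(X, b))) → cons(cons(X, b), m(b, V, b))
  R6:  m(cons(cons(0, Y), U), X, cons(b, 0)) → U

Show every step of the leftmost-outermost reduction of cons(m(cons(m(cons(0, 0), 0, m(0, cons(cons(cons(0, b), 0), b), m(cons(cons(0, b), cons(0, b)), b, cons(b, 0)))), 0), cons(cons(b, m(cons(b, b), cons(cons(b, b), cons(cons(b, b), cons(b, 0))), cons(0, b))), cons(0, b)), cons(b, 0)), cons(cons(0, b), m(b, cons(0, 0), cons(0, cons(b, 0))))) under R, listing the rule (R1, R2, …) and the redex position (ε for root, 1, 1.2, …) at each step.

1. cons(m(cons(m(cons(0, 0), 0, m(0, cons(cons(cons(0, b), 0), b), m(cons(cons(0, b), cons(0, b)), b, cons(b, 0)))), 0), cons(cons(b, m(cons(b, b), cons(cons(b, b), cons(cons(b, b), cons(b, 0))), cons(0, b))), cons(0, b)), cons(b, 0)), cons(cons(0, b), m(b, cons(0, 0), cons(0, cons(b, 0)))))  →  cons(m(cons(m(cons(0, 0), 0, m(0, cons(cons(cons(0, b), 0), b), cons(0, b))), 0), cons(cons(b, m(cons(b, b), cons(cons(b, b), cons(cons(b, b), cons(b, 0))), cons(0, b))), cons(0, b)), cons(b, 0)), cons(cons(0, b), m(b, cons(0, 0), cons(0, cons(b, 0)))))   [R6 at 1.1.1.3.3]
2. cons(m(cons(m(cons(0, 0), 0, m(0, cons(cons(cons(0, b), 0), b), cons(0, b))), 0), cons(cons(b, m(cons(b, b), cons(cons(b, b), cons(cons(b, b), cons(b, 0))), cons(0, b))), cons(0, b)), cons(b, 0)), cons(cons(0, b), m(b, cons(0, 0), cons(0, cons(b, 0)))))  →  cons(m(cons(m(cons(0, 0), 0, b), 0), cons(cons(b, m(cons(b, b), cons(cons(b, b), cons(cons(b, b), cons(b, 0))), cons(0, b))), cons(0, b)), cons(b, 0)), cons(cons(0, b), m(b, cons(0, 0), cons(0, cons(b, 0)))))   [R2 at 1.1.1.3]
3. cons(m(cons(m(cons(0, 0), 0, b), 0), cons(cons(b, m(cons(b, b), cons(cons(b, b), cons(cons(b, b), cons(b, 0))), cons(0, b))), cons(0, b)), cons(b, 0)), cons(cons(0, b), m(b, cons(0, 0), cons(0, cons(b, 0)))))  →  cons(m(cons(cons(0, 0), 0), cons(cons(b, m(cons(b, b), cons(cons(b, b), cons(cons(b, b), cons(b, 0))), cons(0, b))), cons(0, b)), cons(b, 0)), cons(cons(0, b), m(b, cons(0, 0), cons(0, cons(b, 0)))))   [R4 at 1.1.1]
4. cons(m(cons(cons(0, 0), 0), cons(cons(b, m(cons(b, b), cons(cons(b, b), cons(cons(b, b), cons(b, 0))), cons(0, b))), cons(0, b)), cons(b, 0)), cons(cons(0, b), m(b, cons(0, 0), cons(0, cons(b, 0)))))  →  cons(0, cons(cons(0, b), m(b, cons(0, 0), cons(0, cons(b, 0)))))   [R6 at 1]
5. cons(0, cons(cons(0, b), m(b, cons(0, 0), cons(0, cons(b, 0)))))  →  cons(0, cons(cons(0, b), b))   [R2 at 2.2]

cons(0, cons(cons(0, b), b))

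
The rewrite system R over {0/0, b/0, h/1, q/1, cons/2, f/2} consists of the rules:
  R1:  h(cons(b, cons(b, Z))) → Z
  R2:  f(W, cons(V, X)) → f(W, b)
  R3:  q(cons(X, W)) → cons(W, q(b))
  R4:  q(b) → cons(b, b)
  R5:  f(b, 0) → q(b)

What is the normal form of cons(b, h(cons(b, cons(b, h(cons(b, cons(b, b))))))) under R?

cons(b, b)

1. cons(b, h(cons(b, cons(b, h(cons(b, cons(b, b)))))))  →  cons(b, h(cons(b, cons(b, b))))   [R1 at 2]
2. cons(b, h(cons(b, cons(b, b))))  →  cons(b, b)   [R1 at 2]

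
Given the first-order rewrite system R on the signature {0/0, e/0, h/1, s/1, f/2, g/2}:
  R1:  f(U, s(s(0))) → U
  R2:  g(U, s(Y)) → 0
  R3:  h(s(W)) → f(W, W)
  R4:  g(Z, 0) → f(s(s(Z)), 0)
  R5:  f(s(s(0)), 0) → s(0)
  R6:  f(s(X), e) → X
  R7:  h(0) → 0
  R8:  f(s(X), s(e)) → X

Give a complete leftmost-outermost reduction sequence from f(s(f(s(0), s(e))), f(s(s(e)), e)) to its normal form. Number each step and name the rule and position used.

1. f(s(f(s(0), s(e))), f(s(s(e)), e))  →  f(s(0), f(s(s(e)), e))   [R8 at 1.1]
2. f(s(0), f(s(s(e)), e))  →  f(s(0), s(e))   [R6 at 2]
3. f(s(0), s(e))  →  0   [R8 at ε]

0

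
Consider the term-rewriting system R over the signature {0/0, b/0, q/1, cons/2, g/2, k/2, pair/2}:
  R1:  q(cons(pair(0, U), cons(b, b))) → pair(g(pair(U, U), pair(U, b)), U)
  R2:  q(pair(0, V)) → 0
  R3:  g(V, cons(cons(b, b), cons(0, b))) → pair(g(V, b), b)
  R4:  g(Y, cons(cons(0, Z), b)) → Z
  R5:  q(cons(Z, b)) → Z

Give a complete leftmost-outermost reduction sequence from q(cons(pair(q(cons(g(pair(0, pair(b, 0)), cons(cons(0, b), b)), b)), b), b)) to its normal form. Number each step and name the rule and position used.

1. q(cons(pair(q(cons(g(pair(0, pair(b, 0)), cons(cons(0, b), b)), b)), b), b))  →  pair(q(cons(g(pair(0, pair(b, 0)), cons(cons(0, b), b)), b)), b)   [R5 at ε]
2. pair(q(cons(g(pair(0, pair(b, 0)), cons(cons(0, b), b)), b)), b)  →  pair(g(pair(0, pair(b, 0)), cons(cons(0, b), b)), b)   [R5 at 1]
3. pair(g(pair(0, pair(b, 0)), cons(cons(0, b), b)), b)  →  pair(b, b)   [R4 at 1]

pair(b, b)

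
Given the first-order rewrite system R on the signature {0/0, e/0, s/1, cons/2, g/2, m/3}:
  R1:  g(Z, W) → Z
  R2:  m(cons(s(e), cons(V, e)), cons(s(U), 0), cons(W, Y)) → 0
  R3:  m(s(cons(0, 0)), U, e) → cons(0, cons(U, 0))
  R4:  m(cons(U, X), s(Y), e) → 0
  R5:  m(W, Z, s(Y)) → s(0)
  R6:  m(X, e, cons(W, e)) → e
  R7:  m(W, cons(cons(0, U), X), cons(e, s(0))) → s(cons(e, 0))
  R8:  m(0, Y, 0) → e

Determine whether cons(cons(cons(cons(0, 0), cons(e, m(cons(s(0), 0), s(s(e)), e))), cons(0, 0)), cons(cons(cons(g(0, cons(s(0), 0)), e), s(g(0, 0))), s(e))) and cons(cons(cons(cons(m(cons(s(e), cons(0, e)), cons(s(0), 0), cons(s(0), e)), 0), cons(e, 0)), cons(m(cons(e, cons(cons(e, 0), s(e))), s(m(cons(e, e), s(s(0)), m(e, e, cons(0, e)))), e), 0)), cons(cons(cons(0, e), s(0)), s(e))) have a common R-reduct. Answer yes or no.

Reduce t₁ = cons(cons(cons(cons(0, 0), cons(e, m(cons(s(0), 0), s(s(e)), e))), cons(0, 0)), cons(cons(cons(g(0, cons(s(0), 0)), e), s(g(0, 0))), s(e))):
1. cons(cons(cons(cons(0, 0), cons(e, m(cons(s(0), 0), s(s(e)), e))), cons(0, 0)), cons(cons(cons(g(0, cons(s(0), 0)), e), s(g(0, 0))), s(e)))  →  cons(cons(cons(cons(0, 0), cons(e, 0)), cons(0, 0)), cons(cons(cons(g(0, cons(s(0), 0)), e), s(g(0, 0))), s(e)))   [R4 at 1.1.2.2]
2. cons(cons(cons(cons(0, 0), cons(e, 0)), cons(0, 0)), cons(cons(cons(g(0, cons(s(0), 0)), e), s(g(0, 0))), s(e)))  →  cons(cons(cons(cons(0, 0), cons(e, 0)), cons(0, 0)), cons(cons(cons(0, e), s(g(0, 0))), s(e)))   [R1 at 2.1.1.1]
3. cons(cons(cons(cons(0, 0), cons(e, 0)), cons(0, 0)), cons(cons(cons(0, e), s(g(0, 0))), s(e)))  →  cons(cons(cons(cons(0, 0), cons(e, 0)), cons(0, 0)), cons(cons(cons(0, e), s(0)), s(e)))   [R1 at 2.1.2.1]

Reduce t₂ = cons(cons(cons(cons(m(cons(s(e), cons(0, e)), cons(s(0), 0), cons(s(0), e)), 0), cons(e, 0)), cons(m(cons(e, cons(cons(e, 0), s(e))), s(m(cons(e, e), s(s(0)), m(e, e, cons(0, e)))), e), 0)), cons(cons(cons(0, e), s(0)), s(e))):
1. cons(cons(cons(cons(m(cons(s(e), cons(0, e)), cons(s(0), 0), cons(s(0), e)), 0), cons(e, 0)), cons(m(cons(e, cons(cons(e, 0), s(e))), s(m(cons(e, e), s(s(0)), m(e, e, cons(0, e)))), e), 0)), cons(cons(cons(0, e), s(0)), s(e)))  →  cons(cons(cons(cons(0, 0), cons(e, 0)), cons(m(cons(e, cons(cons(e, 0), s(e))), s(m(cons(e, e), s(s(0)), m(e, e, cons(0, e)))), e), 0)), cons(cons(cons(0, e), s(0)), s(e)))   [R2 at 1.1.1.1]
2. cons(cons(cons(cons(0, 0), cons(e, 0)), cons(m(cons(e, cons(cons(e, 0), s(e))), s(m(cons(e, e), s(s(0)), m(e, e, cons(0, e)))), e), 0)), cons(cons(cons(0, e), s(0)), s(e)))  →  cons(cons(cons(cons(0, 0), cons(e, 0)), cons(0, 0)), cons(cons(cons(0, e), s(0)), s(e)))   [R4 at 1.2.1]

yes — NF(t₁) = cons(cons(cons(cons(0, 0), cons(e, 0)), cons(0, 0)), cons(cons(cons(0, e), s(0)), s(e))), NF(t₂) = cons(cons(cons(cons(0, 0), cons(e, 0)), cons(0, 0)), cons(cons(cons(0, e), s(0)), s(e)))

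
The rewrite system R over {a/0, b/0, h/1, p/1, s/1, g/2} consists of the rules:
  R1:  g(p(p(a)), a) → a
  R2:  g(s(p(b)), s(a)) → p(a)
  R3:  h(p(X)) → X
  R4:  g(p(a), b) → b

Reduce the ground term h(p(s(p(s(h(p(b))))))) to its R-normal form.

1. h(p(s(p(s(h(p(b)))))))  →  s(p(s(h(p(b)))))   [R3 at ε]
2. s(p(s(h(p(b)))))  →  s(p(s(b)))   [R3 at 1.1.1]

s(p(s(b)))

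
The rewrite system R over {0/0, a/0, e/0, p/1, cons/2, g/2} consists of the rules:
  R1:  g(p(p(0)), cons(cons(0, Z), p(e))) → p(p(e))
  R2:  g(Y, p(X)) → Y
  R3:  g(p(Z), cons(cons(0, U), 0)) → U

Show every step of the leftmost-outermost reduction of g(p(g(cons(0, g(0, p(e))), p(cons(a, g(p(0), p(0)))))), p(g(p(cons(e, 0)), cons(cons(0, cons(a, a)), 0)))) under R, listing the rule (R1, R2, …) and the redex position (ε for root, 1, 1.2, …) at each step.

1. g(p(g(cons(0, g(0, p(e))), p(cons(a, g(p(0), p(0)))))), p(g(p(cons(e, 0)), cons(cons(0, cons(a, a)), 0))))  →  p(g(cons(0, g(0, p(e))), p(cons(a, g(p(0), p(0))))))   [R2 at ε]
2. p(g(cons(0, g(0, p(e))), p(cons(a, g(p(0), p(0))))))  →  p(cons(0, g(0, p(e))))   [R2 at 1]
3. p(cons(0, g(0, p(e))))  →  p(cons(0, 0))   [R2 at 1.2]

p(cons(0, 0))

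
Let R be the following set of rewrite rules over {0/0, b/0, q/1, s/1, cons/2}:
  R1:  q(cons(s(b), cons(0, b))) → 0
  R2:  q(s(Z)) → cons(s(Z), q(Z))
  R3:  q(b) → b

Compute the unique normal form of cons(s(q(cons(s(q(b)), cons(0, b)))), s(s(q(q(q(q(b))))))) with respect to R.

cons(s(0), s(s(b)))

1. cons(s(q(cons(s(q(b)), cons(0, b)))), s(s(q(q(q(q(b)))))))  →  cons(s(q(cons(s(b), cons(0, b)))), s(s(q(q(q(q(b)))))))   [R3 at 1.1.1.1.1]
2. cons(s(q(cons(s(b), cons(0, b)))), s(s(q(q(q(q(b)))))))  →  cons(s(0), s(s(q(q(q(q(b)))))))   [R1 at 1.1]
3. cons(s(0), s(s(q(q(q(q(b)))))))  →  cons(s(0), s(s(q(q(q(b))))))   [R3 at 2.1.1.1.1.1]
4. cons(s(0), s(s(q(q(q(b))))))  →  cons(s(0), s(s(q(q(b)))))   [R3 at 2.1.1.1.1]
5. cons(s(0), s(s(q(q(b)))))  →  cons(s(0), s(s(q(b))))   [R3 at 2.1.1.1]
6. cons(s(0), s(s(q(b))))  →  cons(s(0), s(s(b)))   [R3 at 2.1.1]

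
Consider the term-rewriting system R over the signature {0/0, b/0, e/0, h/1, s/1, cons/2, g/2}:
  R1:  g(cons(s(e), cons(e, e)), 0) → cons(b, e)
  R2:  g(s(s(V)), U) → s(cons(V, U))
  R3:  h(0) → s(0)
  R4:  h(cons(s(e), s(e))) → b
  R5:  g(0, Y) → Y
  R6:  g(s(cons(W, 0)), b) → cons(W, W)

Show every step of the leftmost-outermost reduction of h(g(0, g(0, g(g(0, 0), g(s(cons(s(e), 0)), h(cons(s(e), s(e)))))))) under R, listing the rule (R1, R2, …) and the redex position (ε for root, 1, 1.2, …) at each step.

b

1. h(g(0, g(0, g(g(0, 0), g(s(cons(s(e), 0)), h(cons(s(e), s(e))))))))  →  h(g(0, g(g(0, 0), g(s(cons(s(e), 0)), h(cons(s(e), s(e)))))))   [R5 at 1]
2. h(g(0, g(g(0, 0), g(s(cons(s(e), 0)), h(cons(s(e), s(e)))))))  →  h(g(g(0, 0), g(s(cons(s(e), 0)), h(cons(s(e), s(e))))))   [R5 at 1]
3. h(g(g(0, 0), g(s(cons(s(e), 0)), h(cons(s(e), s(e))))))  →  h(g(0, g(s(cons(s(e), 0)), h(cons(s(e), s(e))))))   [R5 at 1.1]
4. h(g(0, g(s(cons(s(e), 0)), h(cons(s(e), s(e))))))  →  h(g(s(cons(s(e), 0)), h(cons(s(e), s(e)))))   [R5 at 1]
5. h(g(s(cons(s(e), 0)), h(cons(s(e), s(e)))))  →  h(g(s(cons(s(e), 0)), b))   [R4 at 1.2]
6. h(g(s(cons(s(e), 0)), b))  →  h(cons(s(e), s(e)))   [R6 at 1]
7. h(cons(s(e), s(e)))  →  b   [R4 at ε]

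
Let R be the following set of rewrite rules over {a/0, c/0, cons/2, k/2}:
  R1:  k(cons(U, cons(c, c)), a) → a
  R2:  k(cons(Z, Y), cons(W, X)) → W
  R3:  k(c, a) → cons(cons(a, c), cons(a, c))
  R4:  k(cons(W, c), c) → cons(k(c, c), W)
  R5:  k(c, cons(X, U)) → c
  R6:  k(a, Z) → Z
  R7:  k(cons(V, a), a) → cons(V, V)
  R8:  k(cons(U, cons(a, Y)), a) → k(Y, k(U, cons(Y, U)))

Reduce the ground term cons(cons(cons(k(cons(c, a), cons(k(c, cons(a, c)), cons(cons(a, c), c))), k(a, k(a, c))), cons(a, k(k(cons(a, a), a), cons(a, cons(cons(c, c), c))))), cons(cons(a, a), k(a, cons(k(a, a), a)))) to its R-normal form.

cons(cons(cons(c, c), cons(a, a)), cons(cons(a, a), cons(a, a)))

1. cons(cons(cons(k(cons(c, a), cons(k(c, cons(a, c)), cons(cons(a, c), c))), k(a, k(a, c))), cons(a, k(k(cons(a, a), a), cons(a, cons(cons(c, c), c))))), cons(cons(a, a), k(a, cons(k(a, a), a))))  →  cons(cons(cons(k(c, cons(a, c)), k(a, k(a, c))), cons(a, k(k(cons(a, a), a), cons(a, cons(cons(c, c), c))))), cons(cons(a, a), k(a, cons(k(a, a), a))))   [R2 at 1.1.1]
2. cons(cons(cons(k(c, cons(a, c)), k(a, k(a, c))), cons(a, k(k(cons(a, a), a), cons(a, cons(cons(c, c), c))))), cons(cons(a, a), k(a, cons(k(a, a), a))))  →  cons(cons(cons(c, k(a, k(a, c))), cons(a, k(k(cons(a, a), a), cons(a, cons(cons(c, c), c))))), cons(cons(a, a), k(a, cons(k(a, a), a))))   [R5 at 1.1.1]
3. cons(cons(cons(c, k(a, k(a, c))), cons(a, k(k(cons(a, a), a), cons(a, cons(cons(c, c), c))))), cons(cons(a, a), k(a, cons(k(a, a), a))))  →  cons(cons(cons(c, k(a, c)), cons(a, k(k(cons(a, a), a), cons(a, cons(cons(c, c), c))))), cons(cons(a, a), k(a, cons(k(a, a), a))))   [R6 at 1.1.2]
4. cons(cons(cons(c, k(a, c)), cons(a, k(k(cons(a, a), a), cons(a, cons(cons(c, c), c))))), cons(cons(a, a), k(a, cons(k(a, a), a))))  →  cons(cons(cons(c, c), cons(a, k(k(cons(a, a), a), cons(a, cons(cons(c, c), c))))), cons(cons(a, a), k(a, cons(k(a, a), a))))   [R6 at 1.1.2]
5. cons(cons(cons(c, c), cons(a, k(k(cons(a, a), a), cons(a, cons(cons(c, c), c))))), cons(cons(a, a), k(a, cons(k(a, a), a))))  →  cons(cons(cons(c, c), cons(a, k(cons(a, a), cons(a, cons(cons(c, c), c))))), cons(cons(a, a), k(a, cons(k(a, a), a))))   [R7 at 1.2.2.1]
6. cons(cons(cons(c, c), cons(a, k(cons(a, a), cons(a, cons(cons(c, c), c))))), cons(cons(a, a), k(a, cons(k(a, a), a))))  →  cons(cons(cons(c, c), cons(a, a)), cons(cons(a, a), k(a, cons(k(a, a), a))))   [R2 at 1.2.2]
7. cons(cons(cons(c, c), cons(a, a)), cons(cons(a, a), k(a, cons(k(a, a), a))))  →  cons(cons(cons(c, c), cons(a, a)), cons(cons(a, a), cons(k(a, a), a)))   [R6 at 2.2]
8. cons(cons(cons(c, c), cons(a, a)), cons(cons(a, a), cons(k(a, a), a)))  →  cons(cons(cons(c, c), cons(a, a)), cons(cons(a, a), cons(a, a)))   [R6 at 2.2.1]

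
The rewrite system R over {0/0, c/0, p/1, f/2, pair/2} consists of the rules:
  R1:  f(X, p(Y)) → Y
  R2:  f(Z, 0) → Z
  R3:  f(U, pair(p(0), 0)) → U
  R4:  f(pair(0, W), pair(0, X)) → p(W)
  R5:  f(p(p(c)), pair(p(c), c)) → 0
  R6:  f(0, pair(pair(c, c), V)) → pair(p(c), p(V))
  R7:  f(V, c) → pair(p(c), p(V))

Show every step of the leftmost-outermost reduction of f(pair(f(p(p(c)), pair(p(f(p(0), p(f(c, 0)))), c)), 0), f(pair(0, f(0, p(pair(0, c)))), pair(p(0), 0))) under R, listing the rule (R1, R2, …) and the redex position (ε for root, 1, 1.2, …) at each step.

p(0)

1. f(pair(f(p(p(c)), pair(p(f(p(0), p(f(c, 0)))), c)), 0), f(pair(0, f(0, p(pair(0, c)))), pair(p(0), 0)))  →  f(pair(f(p(p(c)), pair(p(f(c, 0)), c)), 0), f(pair(0, f(0, p(pair(0, c)))), pair(p(0), 0)))   [R1 at 1.1.2.1.1]
2. f(pair(f(p(p(c)), pair(p(f(c, 0)), c)), 0), f(pair(0, f(0, p(pair(0, c)))), pair(p(0), 0)))  →  f(pair(f(p(p(c)), pair(p(c), c)), 0), f(pair(0, f(0, p(pair(0, c)))), pair(p(0), 0)))   [R2 at 1.1.2.1.1]
3. f(pair(f(p(p(c)), pair(p(c), c)), 0), f(pair(0, f(0, p(pair(0, c)))), pair(p(0), 0)))  →  f(pair(0, 0), f(pair(0, f(0, p(pair(0, c)))), pair(p(0), 0)))   [R5 at 1.1]
4. f(pair(0, 0), f(pair(0, f(0, p(pair(0, c)))), pair(p(0), 0)))  →  f(pair(0, 0), pair(0, f(0, p(pair(0, c)))))   [R3 at 2]
5. f(pair(0, 0), pair(0, f(0, p(pair(0, c)))))  →  p(0)   [R4 at ε]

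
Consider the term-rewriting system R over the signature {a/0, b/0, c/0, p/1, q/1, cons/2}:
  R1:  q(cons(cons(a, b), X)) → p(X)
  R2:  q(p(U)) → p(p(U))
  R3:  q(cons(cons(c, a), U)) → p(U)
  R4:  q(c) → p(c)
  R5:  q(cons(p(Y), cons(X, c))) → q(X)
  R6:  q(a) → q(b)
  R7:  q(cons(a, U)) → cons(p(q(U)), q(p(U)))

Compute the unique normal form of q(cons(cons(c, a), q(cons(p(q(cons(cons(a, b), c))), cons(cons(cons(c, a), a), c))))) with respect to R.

p(p(a))

1. q(cons(cons(c, a), q(cons(p(q(cons(cons(a, b), c))), cons(cons(cons(c, a), a), c)))))  →  p(q(cons(p(q(cons(cons(a, b), c))), cons(cons(cons(c, a), a), c))))   [R3 at ε]
2. p(q(cons(p(q(cons(cons(a, b), c))), cons(cons(cons(c, a), a), c))))  →  p(q(cons(cons(c, a), a)))   [R5 at 1]
3. p(q(cons(cons(c, a), a)))  →  p(p(a))   [R3 at 1]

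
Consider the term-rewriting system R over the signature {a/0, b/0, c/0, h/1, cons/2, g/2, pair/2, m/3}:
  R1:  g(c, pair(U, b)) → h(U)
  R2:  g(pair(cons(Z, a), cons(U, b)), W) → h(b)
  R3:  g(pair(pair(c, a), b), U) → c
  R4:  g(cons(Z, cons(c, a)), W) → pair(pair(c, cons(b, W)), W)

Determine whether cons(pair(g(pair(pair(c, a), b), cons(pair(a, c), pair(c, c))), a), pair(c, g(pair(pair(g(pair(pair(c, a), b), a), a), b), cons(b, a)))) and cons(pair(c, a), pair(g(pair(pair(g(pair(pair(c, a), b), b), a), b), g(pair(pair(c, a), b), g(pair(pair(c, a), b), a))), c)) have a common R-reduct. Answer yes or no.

yes — NF(t₁) = cons(pair(c, a), pair(c, c)), NF(t₂) = cons(pair(c, a), pair(c, c))

Reduce t₁ = cons(pair(g(pair(pair(c, a), b), cons(pair(a, c), pair(c, c))), a), pair(c, g(pair(pair(g(pair(pair(c, a), b), a), a), b), cons(b, a)))):
1. cons(pair(g(pair(pair(c, a), b), cons(pair(a, c), pair(c, c))), a), pair(c, g(pair(pair(g(pair(pair(c, a), b), a), a), b), cons(b, a))))  →  cons(pair(c, a), pair(c, g(pair(pair(g(pair(pair(c, a), b), a), a), b), cons(b, a))))   [R3 at 1.1]
2. cons(pair(c, a), pair(c, g(pair(pair(g(pair(pair(c, a), b), a), a), b), cons(b, a))))  →  cons(pair(c, a), pair(c, g(pair(pair(c, a), b), cons(b, a))))   [R3 at 2.2.1.1.1]
3. cons(pair(c, a), pair(c, g(pair(pair(c, a), b), cons(b, a))))  →  cons(pair(c, a), pair(c, c))   [R3 at 2.2]

Reduce t₂ = cons(pair(c, a), pair(g(pair(pair(g(pair(pair(c, a), b), b), a), b), g(pair(pair(c, a), b), g(pair(pair(c, a), b), a))), c)):
1. cons(pair(c, a), pair(g(pair(pair(g(pair(pair(c, a), b), b), a), b), g(pair(pair(c, a), b), g(pair(pair(c, a), b), a))), c))  →  cons(pair(c, a), pair(g(pair(pair(c, a), b), g(pair(pair(c, a), b), g(pair(pair(c, a), b), a))), c))   [R3 at 2.1.1.1.1]
2. cons(pair(c, a), pair(g(pair(pair(c, a), b), g(pair(pair(c, a), b), g(pair(pair(c, a), b), a))), c))  →  cons(pair(c, a), pair(c, c))   [R3 at 2.1]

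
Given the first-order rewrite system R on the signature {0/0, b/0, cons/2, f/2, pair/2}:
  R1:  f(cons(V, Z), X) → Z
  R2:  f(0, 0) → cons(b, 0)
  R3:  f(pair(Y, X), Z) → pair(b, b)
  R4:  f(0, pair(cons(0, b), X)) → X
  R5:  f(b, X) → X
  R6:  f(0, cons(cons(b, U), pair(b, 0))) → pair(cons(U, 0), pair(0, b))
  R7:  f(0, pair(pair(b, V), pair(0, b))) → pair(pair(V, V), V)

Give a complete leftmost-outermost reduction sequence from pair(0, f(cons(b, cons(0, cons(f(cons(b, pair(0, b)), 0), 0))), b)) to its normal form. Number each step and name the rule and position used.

1. pair(0, f(cons(b, cons(0, cons(f(cons(b, pair(0, b)), 0), 0))), b))  →  pair(0, cons(0, cons(f(cons(b, pair(0, b)), 0), 0)))   [R1 at 2]
2. pair(0, cons(0, cons(f(cons(b, pair(0, b)), 0), 0)))  →  pair(0, cons(0, cons(pair(0, b), 0)))   [R1 at 2.2.1]

pair(0, cons(0, cons(pair(0, b), 0)))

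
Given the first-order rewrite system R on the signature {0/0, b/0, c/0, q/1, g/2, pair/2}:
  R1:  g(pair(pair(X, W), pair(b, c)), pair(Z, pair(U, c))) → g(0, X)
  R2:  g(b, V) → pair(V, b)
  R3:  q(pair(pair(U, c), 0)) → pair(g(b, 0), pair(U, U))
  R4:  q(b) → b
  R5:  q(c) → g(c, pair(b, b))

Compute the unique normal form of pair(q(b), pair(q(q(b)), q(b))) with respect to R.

1. pair(q(b), pair(q(q(b)), q(b)))  →  pair(b, pair(q(q(b)), q(b)))   [R4 at 1]
2. pair(b, pair(q(q(b)), q(b)))  →  pair(b, pair(q(b), q(b)))   [R4 at 2.1.1]
3. pair(b, pair(q(b), q(b)))  →  pair(b, pair(b, q(b)))   [R4 at 2.1]
4. pair(b, pair(b, q(b)))  →  pair(b, pair(b, b))   [R4 at 2.2]

pair(b, pair(b, b))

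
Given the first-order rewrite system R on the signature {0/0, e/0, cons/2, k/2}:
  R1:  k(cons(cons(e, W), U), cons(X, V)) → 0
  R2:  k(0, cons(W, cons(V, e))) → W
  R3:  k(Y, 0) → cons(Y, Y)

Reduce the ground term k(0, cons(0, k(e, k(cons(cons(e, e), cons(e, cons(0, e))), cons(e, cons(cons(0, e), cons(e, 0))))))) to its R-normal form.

1. k(0, cons(0, k(e, k(cons(cons(e, e), cons(e, cons(0, e))), cons(e, cons(cons(0, e), cons(e, 0)))))))  →  k(0, cons(0, k(e, 0)))   [R1 at 2.2.2]
2. k(0, cons(0, k(e, 0)))  →  k(0, cons(0, cons(e, e)))   [R3 at 2.2]
3. k(0, cons(0, cons(e, e)))  →  0   [R2 at ε]

0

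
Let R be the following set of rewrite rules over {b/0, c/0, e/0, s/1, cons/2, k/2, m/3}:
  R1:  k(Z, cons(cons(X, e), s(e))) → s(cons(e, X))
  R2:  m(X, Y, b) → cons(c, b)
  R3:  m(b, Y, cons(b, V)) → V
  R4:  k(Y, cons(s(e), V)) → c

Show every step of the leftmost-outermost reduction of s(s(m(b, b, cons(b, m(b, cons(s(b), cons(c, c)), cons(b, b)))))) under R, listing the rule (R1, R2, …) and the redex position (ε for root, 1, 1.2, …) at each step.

s(s(b))

1. s(s(m(b, b, cons(b, m(b, cons(s(b), cons(c, c)), cons(b, b))))))  →  s(s(m(b, cons(s(b), cons(c, c)), cons(b, b))))   [R3 at 1.1]
2. s(s(m(b, cons(s(b), cons(c, c)), cons(b, b))))  →  s(s(b))   [R3 at 1.1]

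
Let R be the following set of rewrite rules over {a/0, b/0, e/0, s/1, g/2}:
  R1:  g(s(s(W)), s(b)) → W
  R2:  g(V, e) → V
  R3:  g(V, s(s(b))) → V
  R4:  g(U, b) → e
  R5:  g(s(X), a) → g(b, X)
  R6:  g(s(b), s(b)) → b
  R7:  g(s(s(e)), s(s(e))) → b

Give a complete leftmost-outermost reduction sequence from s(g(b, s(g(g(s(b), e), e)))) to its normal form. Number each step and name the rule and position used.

1. s(g(b, s(g(g(s(b), e), e))))  →  s(g(b, s(g(s(b), e))))   [R2 at 1.2.1]
2. s(g(b, s(g(s(b), e))))  →  s(g(b, s(s(b))))   [R2 at 1.2.1]
3. s(g(b, s(s(b))))  →  s(b)   [R3 at 1]

s(b)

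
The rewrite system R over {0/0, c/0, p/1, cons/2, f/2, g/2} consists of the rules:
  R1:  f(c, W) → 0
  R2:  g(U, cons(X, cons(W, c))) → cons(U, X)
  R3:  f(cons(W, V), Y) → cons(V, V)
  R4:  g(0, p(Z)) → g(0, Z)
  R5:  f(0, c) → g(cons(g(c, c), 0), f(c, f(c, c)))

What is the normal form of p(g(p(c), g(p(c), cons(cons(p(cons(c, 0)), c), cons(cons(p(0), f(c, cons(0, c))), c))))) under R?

1. p(g(p(c), g(p(c), cons(cons(p(cons(c, 0)), c), cons(cons(p(0), f(c, cons(0, c))), c)))))  →  p(g(p(c), cons(p(c), cons(p(cons(c, 0)), c))))   [R2 at 1.2]
2. p(g(p(c), cons(p(c), cons(p(cons(c, 0)), c))))  →  p(cons(p(c), p(c)))   [R2 at 1]

p(cons(p(c), p(c)))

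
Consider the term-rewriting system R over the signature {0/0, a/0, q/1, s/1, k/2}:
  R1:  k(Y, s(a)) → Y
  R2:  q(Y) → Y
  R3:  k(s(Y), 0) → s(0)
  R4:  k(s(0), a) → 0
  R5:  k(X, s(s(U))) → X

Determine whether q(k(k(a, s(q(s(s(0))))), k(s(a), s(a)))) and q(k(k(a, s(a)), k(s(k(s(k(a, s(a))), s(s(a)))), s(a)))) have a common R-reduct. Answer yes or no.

yes — NF(t₁) = a, NF(t₂) = a

Reduce t₁ = q(k(k(a, s(q(s(s(0))))), k(s(a), s(a)))):
1. q(k(k(a, s(q(s(s(0))))), k(s(a), s(a))))  →  k(k(a, s(q(s(s(0))))), k(s(a), s(a)))   [R2 at ε]
2. k(k(a, s(q(s(s(0))))), k(s(a), s(a)))  →  k(k(a, s(s(s(0)))), k(s(a), s(a)))   [R2 at 1.2.1]
3. k(k(a, s(s(s(0)))), k(s(a), s(a)))  →  k(a, k(s(a), s(a)))   [R5 at 1]
4. k(a, k(s(a), s(a)))  →  k(a, s(a))   [R1 at 2]
5. k(a, s(a))  →  a   [R1 at ε]

Reduce t₂ = q(k(k(a, s(a)), k(s(k(s(k(a, s(a))), s(s(a)))), s(a)))):
1. q(k(k(a, s(a)), k(s(k(s(k(a, s(a))), s(s(a)))), s(a))))  →  k(k(a, s(a)), k(s(k(s(k(a, s(a))), s(s(a)))), s(a)))   [R2 at ε]
2. k(k(a, s(a)), k(s(k(s(k(a, s(a))), s(s(a)))), s(a)))  →  k(a, k(s(k(s(k(a, s(a))), s(s(a)))), s(a)))   [R1 at 1]
3. k(a, k(s(k(s(k(a, s(a))), s(s(a)))), s(a)))  →  k(a, s(k(s(k(a, s(a))), s(s(a)))))   [R1 at 2]
4. k(a, s(k(s(k(a, s(a))), s(s(a)))))  →  k(a, s(s(k(a, s(a)))))   [R5 at 2.1]
5. k(a, s(s(k(a, s(a)))))  →  a   [R5 at ε]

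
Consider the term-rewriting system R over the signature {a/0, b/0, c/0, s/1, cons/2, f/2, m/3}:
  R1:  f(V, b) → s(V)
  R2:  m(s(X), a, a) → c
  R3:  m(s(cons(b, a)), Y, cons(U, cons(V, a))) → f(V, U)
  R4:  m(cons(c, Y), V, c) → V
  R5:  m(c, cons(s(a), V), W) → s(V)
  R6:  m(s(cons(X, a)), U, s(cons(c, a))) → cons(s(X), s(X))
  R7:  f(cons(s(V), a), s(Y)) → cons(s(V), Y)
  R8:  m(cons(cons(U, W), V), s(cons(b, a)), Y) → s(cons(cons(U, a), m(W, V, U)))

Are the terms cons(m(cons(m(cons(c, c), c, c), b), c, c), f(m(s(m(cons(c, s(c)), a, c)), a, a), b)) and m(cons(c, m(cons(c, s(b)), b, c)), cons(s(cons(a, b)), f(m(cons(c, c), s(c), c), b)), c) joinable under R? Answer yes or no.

no — NF(t₁) = cons(c, s(c)), NF(t₂) = cons(s(cons(a, b)), s(s(c)))

Reduce t₁ = cons(m(cons(m(cons(c, c), c, c), b), c, c), f(m(s(m(cons(c, s(c)), a, c)), a, a), b)):
1. cons(m(cons(m(cons(c, c), c, c), b), c, c), f(m(s(m(cons(c, s(c)), a, c)), a, a), b))  →  cons(m(cons(c, b), c, c), f(m(s(m(cons(c, s(c)), a, c)), a, a), b))   [R4 at 1.1.1]
2. cons(m(cons(c, b), c, c), f(m(s(m(cons(c, s(c)), a, c)), a, a), b))  →  cons(c, f(m(s(m(cons(c, s(c)), a, c)), a, a), b))   [R4 at 1]
3. cons(c, f(m(s(m(cons(c, s(c)), a, c)), a, a), b))  →  cons(c, s(m(s(m(cons(c, s(c)), a, c)), a, a)))   [R1 at 2]
4. cons(c, s(m(s(m(cons(c, s(c)), a, c)), a, a)))  →  cons(c, s(c))   [R2 at 2.1]

Reduce t₂ = m(cons(c, m(cons(c, s(b)), b, c)), cons(s(cons(a, b)), f(m(cons(c, c), s(c), c), b)), c):
1. m(cons(c, m(cons(c, s(b)), b, c)), cons(s(cons(a, b)), f(m(cons(c, c), s(c), c), b)), c)  →  cons(s(cons(a, b)), f(m(cons(c, c), s(c), c), b))   [R4 at ε]
2. cons(s(cons(a, b)), f(m(cons(c, c), s(c), c), b))  →  cons(s(cons(a, b)), s(m(cons(c, c), s(c), c)))   [R1 at 2]
3. cons(s(cons(a, b)), s(m(cons(c, c), s(c), c)))  →  cons(s(cons(a, b)), s(s(c)))   [R4 at 2.1]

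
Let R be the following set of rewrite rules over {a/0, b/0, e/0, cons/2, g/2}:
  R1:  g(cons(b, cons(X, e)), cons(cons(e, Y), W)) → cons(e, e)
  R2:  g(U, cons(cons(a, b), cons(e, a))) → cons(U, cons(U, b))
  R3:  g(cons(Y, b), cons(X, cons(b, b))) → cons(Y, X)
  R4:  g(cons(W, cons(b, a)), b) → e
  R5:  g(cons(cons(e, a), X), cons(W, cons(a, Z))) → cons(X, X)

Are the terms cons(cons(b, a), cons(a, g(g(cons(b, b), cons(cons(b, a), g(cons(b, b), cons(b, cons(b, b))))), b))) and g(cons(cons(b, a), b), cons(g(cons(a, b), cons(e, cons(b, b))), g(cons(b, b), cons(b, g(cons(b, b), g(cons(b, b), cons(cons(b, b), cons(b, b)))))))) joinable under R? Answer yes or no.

Reduce t₁ = cons(cons(b, a), cons(a, g(g(cons(b, b), cons(cons(b, a), g(cons(b, b), cons(b, cons(b, b))))), b))):
1. cons(cons(b, a), cons(a, g(g(cons(b, b), cons(cons(b, a), g(cons(b, b), cons(b, cons(b, b))))), b)))  →  cons(cons(b, a), cons(a, g(g(cons(b, b), cons(cons(b, a), cons(b, b))), b)))   [R3 at 2.2.1.2.2]
2. cons(cons(b, a), cons(a, g(g(cons(b, b), cons(cons(b, a), cons(b, b))), b)))  →  cons(cons(b, a), cons(a, g(cons(b, cons(b, a)), b)))   [R3 at 2.2.1]
3. cons(cons(b, a), cons(a, g(cons(b, cons(b, a)), b)))  →  cons(cons(b, a), cons(a, e))   [R4 at 2.2]

Reduce t₂ = g(cons(cons(b, a), b), cons(g(cons(a, b), cons(e, cons(b, b))), g(cons(b, b), cons(b, g(cons(b, b), g(cons(b, b), cons(cons(b, b), cons(b, b)))))))):
1. g(cons(cons(b, a), b), cons(g(cons(a, b), cons(e, cons(b, b))), g(cons(b, b), cons(b, g(cons(b, b), g(cons(b, b), cons(cons(b, b), cons(b, b))))))))  →  g(cons(cons(b, a), b), cons(cons(a, e), g(cons(b, b), cons(b, g(cons(b, b), g(cons(b, b), cons(cons(b, b), cons(b, b))))))))   [R3 at 2.1]
2. g(cons(cons(b, a), b), cons(cons(a, e), g(cons(b, b), cons(b, g(cons(b, b), g(cons(b, b), cons(cons(b, b), cons(b, b))))))))  →  g(cons(cons(b, a), b), cons(cons(a, e), g(cons(b, b), cons(b, g(cons(b, b), cons(b, cons(b, b)))))))   [R3 at 2.2.2.2.2]
3. g(cons(cons(b, a), b), cons(cons(a, e), g(cons(b, b), cons(b, g(cons(b, b), cons(b, cons(b, b)))))))  →  g(cons(cons(b, a), b), cons(cons(a, e), g(cons(b, b), cons(b, cons(b, b)))))   [R3 at 2.2.2.2]
4. g(cons(cons(b, a), b), cons(cons(a, e), g(cons(b, b), cons(b, cons(b, b)))))  →  g(cons(cons(b, a), b), cons(cons(a, e), cons(b, b)))   [R3 at 2.2]
5. g(cons(cons(b, a), b), cons(cons(a, e), cons(b, b)))  →  cons(cons(b, a), cons(a, e))   [R3 at ε]

yes — NF(t₁) = cons(cons(b, a), cons(a, e)), NF(t₂) = cons(cons(b, a), cons(a, e))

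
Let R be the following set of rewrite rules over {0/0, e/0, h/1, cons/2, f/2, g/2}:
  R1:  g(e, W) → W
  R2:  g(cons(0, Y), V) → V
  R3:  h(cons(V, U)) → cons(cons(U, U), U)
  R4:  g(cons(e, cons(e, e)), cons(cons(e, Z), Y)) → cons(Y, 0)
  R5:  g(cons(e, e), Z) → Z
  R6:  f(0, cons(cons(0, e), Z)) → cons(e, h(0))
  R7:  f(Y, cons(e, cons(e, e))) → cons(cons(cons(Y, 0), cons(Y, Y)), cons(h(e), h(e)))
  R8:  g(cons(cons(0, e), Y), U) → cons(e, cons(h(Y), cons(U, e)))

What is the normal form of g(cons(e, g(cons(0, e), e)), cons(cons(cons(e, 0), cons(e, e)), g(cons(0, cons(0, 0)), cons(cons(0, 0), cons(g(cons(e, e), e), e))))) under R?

1. g(cons(e, g(cons(0, e), e)), cons(cons(cons(e, 0), cons(e, e)), g(cons(0, cons(0, 0)), cons(cons(0, 0), cons(g(cons(e, e), e), e)))))  →  g(cons(e, e), cons(cons(cons(e, 0), cons(e, e)), g(cons(0, cons(0, 0)), cons(cons(0, 0), cons(g(cons(e, e), e), e)))))   [R2 at 1.2]
2. g(cons(e, e), cons(cons(cons(e, 0), cons(e, e)), g(cons(0, cons(0, 0)), cons(cons(0, 0), cons(g(cons(e, e), e), e)))))  →  cons(cons(cons(e, 0), cons(e, e)), g(cons(0, cons(0, 0)), cons(cons(0, 0), cons(g(cons(e, e), e), e))))   [R5 at ε]
3. cons(cons(cons(e, 0), cons(e, e)), g(cons(0, cons(0, 0)), cons(cons(0, 0), cons(g(cons(e, e), e), e))))  →  cons(cons(cons(e, 0), cons(e, e)), cons(cons(0, 0), cons(g(cons(e, e), e), e)))   [R2 at 2]
4. cons(cons(cons(e, 0), cons(e, e)), cons(cons(0, 0), cons(g(cons(e, e), e), e)))  →  cons(cons(cons(e, 0), cons(e, e)), cons(cons(0, 0), cons(e, e)))   [R5 at 2.2.1]

cons(cons(cons(e, 0), cons(e, e)), cons(cons(0, 0), cons(e, e)))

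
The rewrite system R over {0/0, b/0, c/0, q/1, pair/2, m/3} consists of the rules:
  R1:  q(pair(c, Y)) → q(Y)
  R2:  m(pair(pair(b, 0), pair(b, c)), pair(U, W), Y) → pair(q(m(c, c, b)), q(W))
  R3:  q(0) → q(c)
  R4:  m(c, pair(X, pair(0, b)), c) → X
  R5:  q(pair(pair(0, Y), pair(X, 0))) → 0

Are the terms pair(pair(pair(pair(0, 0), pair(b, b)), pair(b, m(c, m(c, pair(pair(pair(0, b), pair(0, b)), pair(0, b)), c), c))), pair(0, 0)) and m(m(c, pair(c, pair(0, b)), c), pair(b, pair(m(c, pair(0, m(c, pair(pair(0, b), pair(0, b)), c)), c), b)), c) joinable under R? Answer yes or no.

Reduce t₁ = pair(pair(pair(pair(0, 0), pair(b, b)), pair(b, m(c, m(c, pair(pair(pair(0, b), pair(0, b)), pair(0, b)), c), c))), pair(0, 0)):
1. pair(pair(pair(pair(0, 0), pair(b, b)), pair(b, m(c, m(c, pair(pair(pair(0, b), pair(0, b)), pair(0, b)), c), c))), pair(0, 0))  →  pair(pair(pair(pair(0, 0), pair(b, b)), pair(b, m(c, pair(pair(0, b), pair(0, b)), c))), pair(0, 0))   [R4 at 1.2.2.2]
2. pair(pair(pair(pair(0, 0), pair(b, b)), pair(b, m(c, pair(pair(0, b), pair(0, b)), c))), pair(0, 0))  →  pair(pair(pair(pair(0, 0), pair(b, b)), pair(b, pair(0, b))), pair(0, 0))   [R4 at 1.2.2]

Reduce t₂ = m(m(c, pair(c, pair(0, b)), c), pair(b, pair(m(c, pair(0, m(c, pair(pair(0, b), pair(0, b)), c)), c), b)), c):
1. m(m(c, pair(c, pair(0, b)), c), pair(b, pair(m(c, pair(0, m(c, pair(pair(0, b), pair(0, b)), c)), c), b)), c)  →  m(c, pair(b, pair(m(c, pair(0, m(c, pair(pair(0, b), pair(0, b)), c)), c), b)), c)   [R4 at 1]
2. m(c, pair(b, pair(m(c, pair(0, m(c, pair(pair(0, b), pair(0, b)), c)), c), b)), c)  →  m(c, pair(b, pair(m(c, pair(0, pair(0, b)), c), b)), c)   [R4 at 2.2.1.2.2]
3. m(c, pair(b, pair(m(c, pair(0, pair(0, b)), c), b)), c)  →  m(c, pair(b, pair(0, b)), c)   [R4 at 2.2.1]
4. m(c, pair(b, pair(0, b)), c)  →  b   [R4 at ε]

no — NF(t₁) = pair(pair(pair(pair(0, 0), pair(b, b)), pair(b, pair(0, b))), pair(0, 0)), NF(t₂) = b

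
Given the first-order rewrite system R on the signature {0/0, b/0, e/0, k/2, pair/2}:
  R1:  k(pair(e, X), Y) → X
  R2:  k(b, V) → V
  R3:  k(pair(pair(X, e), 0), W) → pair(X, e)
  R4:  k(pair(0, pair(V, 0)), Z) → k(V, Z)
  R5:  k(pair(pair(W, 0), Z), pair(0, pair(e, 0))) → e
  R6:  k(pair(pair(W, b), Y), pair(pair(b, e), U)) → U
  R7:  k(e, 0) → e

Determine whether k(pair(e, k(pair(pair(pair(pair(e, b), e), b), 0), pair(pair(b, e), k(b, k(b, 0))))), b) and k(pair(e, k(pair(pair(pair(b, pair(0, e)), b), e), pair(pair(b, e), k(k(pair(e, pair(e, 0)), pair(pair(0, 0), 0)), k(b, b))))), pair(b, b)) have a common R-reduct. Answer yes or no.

Reduce t₁ = k(pair(e, k(pair(pair(pair(pair(e, b), e), b), 0), pair(pair(b, e), k(b, k(b, 0))))), b):
1. k(pair(e, k(pair(pair(pair(pair(e, b), e), b), 0), pair(pair(b, e), k(b, k(b, 0))))), b)  →  k(pair(pair(pair(pair(e, b), e), b), 0), pair(pair(b, e), k(b, k(b, 0))))   [R1 at ε]
2. k(pair(pair(pair(pair(e, b), e), b), 0), pair(pair(b, e), k(b, k(b, 0))))  →  k(b, k(b, 0))   [R6 at ε]
3. k(b, k(b, 0))  →  k(b, 0)   [R2 at ε]
4. k(b, 0)  →  0   [R2 at ε]

Reduce t₂ = k(pair(e, k(pair(pair(pair(b, pair(0, e)), b), e), pair(pair(b, e), k(k(pair(e, pair(e, 0)), pair(pair(0, 0), 0)), k(b, b))))), pair(b, b)):
1. k(pair(e, k(pair(pair(pair(b, pair(0, e)), b), e), pair(pair(b, e), k(k(pair(e, pair(e, 0)), pair(pair(0, 0), 0)), k(b, b))))), pair(b, b))  →  k(pair(pair(pair(b, pair(0, e)), b), e), pair(pair(b, e), k(k(pair(e, pair(e, 0)), pair(pair(0, 0), 0)), k(b, b))))   [R1 at ε]
2. k(pair(pair(pair(b, pair(0, e)), b), e), pair(pair(b, e), k(k(pair(e, pair(e, 0)), pair(pair(0, 0), 0)), k(b, b))))  →  k(k(pair(e, pair(e, 0)), pair(pair(0, 0), 0)), k(b, b))   [R6 at ε]
3. k(k(pair(e, pair(e, 0)), pair(pair(0, 0), 0)), k(b, b))  →  k(pair(e, 0), k(b, b))   [R1 at 1]
4. k(pair(e, 0), k(b, b))  →  0   [R1 at ε]

yes — NF(t₁) = 0, NF(t₂) = 0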